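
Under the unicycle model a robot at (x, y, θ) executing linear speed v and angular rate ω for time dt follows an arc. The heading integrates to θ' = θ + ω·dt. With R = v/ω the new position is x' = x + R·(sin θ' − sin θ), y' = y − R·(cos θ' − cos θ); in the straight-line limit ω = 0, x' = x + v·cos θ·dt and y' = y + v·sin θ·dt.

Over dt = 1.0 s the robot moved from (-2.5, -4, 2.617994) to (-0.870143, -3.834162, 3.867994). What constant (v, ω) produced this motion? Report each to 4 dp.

v = -1.7500, ω = 1.2500

Δθ = 3.867994 − 2.617994 = 1.250000
ω = Δθ/dt = 1.250000/1.0 = 1.2500
R = Δx/(sin θ' − sin θ) = -1.4000
v = R·ω = -1.4000·1.2500 = -1.7500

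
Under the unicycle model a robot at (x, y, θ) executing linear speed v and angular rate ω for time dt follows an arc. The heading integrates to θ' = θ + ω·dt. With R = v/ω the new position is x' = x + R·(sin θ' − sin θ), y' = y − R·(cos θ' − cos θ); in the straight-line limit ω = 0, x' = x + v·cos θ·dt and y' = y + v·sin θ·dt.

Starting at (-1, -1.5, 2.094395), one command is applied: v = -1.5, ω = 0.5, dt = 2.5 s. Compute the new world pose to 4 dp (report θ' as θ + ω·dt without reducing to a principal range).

θ' = 2.0944 + 0.5·2.5 = 3.3444
R = v/ω = -1.5/0.5 = -3.0000
x' = -1 + -3.0000·(sin 3.3444 − sin 2.0944) = 2.2023
y' = -1.5 − -3.0000·(cos 3.3444 − cos 2.0944) = -2.9385

(2.2023, -2.9385, 3.3444)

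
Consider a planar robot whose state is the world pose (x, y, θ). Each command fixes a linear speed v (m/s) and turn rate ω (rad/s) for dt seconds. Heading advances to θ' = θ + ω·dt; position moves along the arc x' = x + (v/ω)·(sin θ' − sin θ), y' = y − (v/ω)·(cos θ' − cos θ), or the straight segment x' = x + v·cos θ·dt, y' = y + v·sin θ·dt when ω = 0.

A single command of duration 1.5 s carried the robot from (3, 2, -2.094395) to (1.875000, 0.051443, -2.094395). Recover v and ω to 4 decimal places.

Δθ = -2.094395 − -2.094395 = 0.000000
ω = Δθ/dt = 0.000000/1.5 = 0.0000
ω = 0 → v = (Δx·cos θ + Δy·sin θ)/dt = 1.5000

v = 1.5000, ω = 0.0000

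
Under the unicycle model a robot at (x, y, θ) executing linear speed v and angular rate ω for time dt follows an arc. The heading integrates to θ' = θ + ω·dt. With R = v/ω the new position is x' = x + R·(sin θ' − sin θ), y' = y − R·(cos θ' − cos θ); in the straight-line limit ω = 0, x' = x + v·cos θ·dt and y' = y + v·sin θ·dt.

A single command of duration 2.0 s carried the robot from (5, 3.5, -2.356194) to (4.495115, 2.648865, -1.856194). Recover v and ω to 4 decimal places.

v = 0.5000, ω = 0.2500

Δθ = -1.856194 − -2.356194 = 0.500000
ω = Δθ/dt = 0.500000/2.0 = 0.2500
R = −Δy/(cos θ' − cos θ) = 2.0000
v = R·ω = 2.0000·0.2500 = 0.5000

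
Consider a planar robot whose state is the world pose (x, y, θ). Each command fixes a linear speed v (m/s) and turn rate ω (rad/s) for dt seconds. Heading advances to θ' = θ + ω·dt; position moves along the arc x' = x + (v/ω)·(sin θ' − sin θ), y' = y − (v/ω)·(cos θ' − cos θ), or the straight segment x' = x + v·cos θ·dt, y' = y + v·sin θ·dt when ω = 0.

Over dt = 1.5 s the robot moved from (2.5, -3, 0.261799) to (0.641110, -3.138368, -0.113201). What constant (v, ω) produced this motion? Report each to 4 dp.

Δθ = -0.113201 − 0.261799 = -0.375000
ω = Δθ/dt = -0.375000/1.5 = -0.2500
R = Δx/(sin θ' − sin θ) = 5.0000
v = R·ω = 5.0000·-0.2500 = -1.2500

v = -1.2500, ω = -0.2500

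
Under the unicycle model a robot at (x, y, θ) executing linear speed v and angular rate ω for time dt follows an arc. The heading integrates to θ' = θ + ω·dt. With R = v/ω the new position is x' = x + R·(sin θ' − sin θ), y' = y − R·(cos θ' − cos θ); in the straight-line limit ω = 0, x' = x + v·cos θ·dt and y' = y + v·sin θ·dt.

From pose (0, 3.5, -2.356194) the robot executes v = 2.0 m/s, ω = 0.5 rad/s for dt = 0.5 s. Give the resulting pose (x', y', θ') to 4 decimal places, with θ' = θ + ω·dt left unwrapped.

θ' = -2.3562 + 0.5·0.5 = -2.1062
R = v/ω = 2.0/0.5 = 4.0000
x' = 0 + 4.0000·(sin -2.1062 − sin -2.3562) = -0.6118
y' = 3.5 − 4.0000·(cos -2.1062 − cos -2.3562) = 2.7123

(-0.6118, 2.7123, -2.1062)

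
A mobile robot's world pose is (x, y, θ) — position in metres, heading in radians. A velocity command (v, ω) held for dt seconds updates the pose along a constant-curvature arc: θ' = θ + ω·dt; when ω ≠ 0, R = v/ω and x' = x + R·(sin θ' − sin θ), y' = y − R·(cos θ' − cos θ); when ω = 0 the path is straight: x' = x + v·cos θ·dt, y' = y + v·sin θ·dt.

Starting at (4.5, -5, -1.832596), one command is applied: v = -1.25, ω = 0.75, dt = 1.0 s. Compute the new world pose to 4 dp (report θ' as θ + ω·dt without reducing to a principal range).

θ' = -1.8326 + 0.75·1.0 = -1.0826
R = v/ω = -1.25/0.75 = -1.6667
x' = 4.5 + -1.6667·(sin -1.0826 − sin -1.8326) = 4.3621
y' = -5 − -1.6667·(cos -1.0826 − cos -1.8326) = -3.7869

(4.3621, -3.7869, -1.0826)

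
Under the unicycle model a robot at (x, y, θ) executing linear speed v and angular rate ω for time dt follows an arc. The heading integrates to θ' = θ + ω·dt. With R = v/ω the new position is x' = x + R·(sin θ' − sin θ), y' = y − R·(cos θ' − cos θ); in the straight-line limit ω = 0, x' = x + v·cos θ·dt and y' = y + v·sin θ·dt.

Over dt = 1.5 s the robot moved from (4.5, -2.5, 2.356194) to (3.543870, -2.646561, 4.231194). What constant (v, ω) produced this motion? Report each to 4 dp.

v = 0.7500, ω = 1.2500

Δθ = 4.231194 − 2.356194 = 1.875000
ω = Δθ/dt = 1.875000/1.5 = 1.2500
R = Δx/(sin θ' − sin θ) = 0.6000
v = R·ω = 0.6000·1.2500 = 0.7500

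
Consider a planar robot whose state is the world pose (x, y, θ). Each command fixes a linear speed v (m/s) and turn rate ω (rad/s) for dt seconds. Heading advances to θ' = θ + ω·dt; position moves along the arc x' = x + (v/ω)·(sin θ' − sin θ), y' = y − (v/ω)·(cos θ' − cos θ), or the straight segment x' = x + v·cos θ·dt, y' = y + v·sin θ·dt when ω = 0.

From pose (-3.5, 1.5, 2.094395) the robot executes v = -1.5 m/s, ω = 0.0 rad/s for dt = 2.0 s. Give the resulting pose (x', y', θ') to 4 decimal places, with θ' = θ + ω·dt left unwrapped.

(-2.0000, -1.0981, 2.0944)

θ' = 2.0944 + 0.0·2.0 = 2.0944
ω = 0 → straight: x' = -3.5 + -1.5·cos(2.0944)·2.0 = -2.0000
y' = 1.5 + -1.5·sin(2.0944)·2.0 = -1.0981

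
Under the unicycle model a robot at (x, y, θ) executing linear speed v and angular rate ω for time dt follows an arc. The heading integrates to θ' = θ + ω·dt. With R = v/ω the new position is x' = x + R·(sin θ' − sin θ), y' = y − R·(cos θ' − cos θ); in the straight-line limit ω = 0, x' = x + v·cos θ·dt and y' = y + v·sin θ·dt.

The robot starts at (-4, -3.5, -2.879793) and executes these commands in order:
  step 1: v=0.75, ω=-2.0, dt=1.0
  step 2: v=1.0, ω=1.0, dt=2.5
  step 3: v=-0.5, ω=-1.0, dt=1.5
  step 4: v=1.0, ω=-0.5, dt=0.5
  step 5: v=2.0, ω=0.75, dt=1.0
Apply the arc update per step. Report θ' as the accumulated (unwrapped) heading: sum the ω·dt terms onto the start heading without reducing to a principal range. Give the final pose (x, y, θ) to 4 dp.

(-7.3832, -0.6739, -3.3798)

step 1: θ'=-4.8798 (R=-0.3750) → pose (-4.4668, -3.0753, -4.8798)
step 2: θ'=-2.3798 (R=1.0000) → pose (-6.1431, -2.1851, -2.3798)
step 3: θ'=-3.8798 (R=0.5000) → pose (-5.4615, -2.1770, -3.8798)
step 4: θ'=-4.1298 (R=-2.0000) → pose (-5.7856, -1.7981, -4.1298)
step 5: θ'=-3.3798 (R=2.6667) → pose (-7.3832, -0.6739, -3.3798)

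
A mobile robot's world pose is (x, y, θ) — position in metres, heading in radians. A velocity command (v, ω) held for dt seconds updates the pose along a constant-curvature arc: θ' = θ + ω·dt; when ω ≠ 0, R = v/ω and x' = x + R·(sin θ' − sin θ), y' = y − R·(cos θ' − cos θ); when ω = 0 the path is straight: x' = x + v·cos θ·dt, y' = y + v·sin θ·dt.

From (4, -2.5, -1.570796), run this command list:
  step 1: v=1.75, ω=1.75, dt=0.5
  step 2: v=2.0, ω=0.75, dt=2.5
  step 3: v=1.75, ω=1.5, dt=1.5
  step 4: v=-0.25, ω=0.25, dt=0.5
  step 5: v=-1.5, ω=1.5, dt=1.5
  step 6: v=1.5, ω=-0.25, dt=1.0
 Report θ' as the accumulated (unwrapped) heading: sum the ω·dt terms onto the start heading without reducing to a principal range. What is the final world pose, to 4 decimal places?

(8.5325, 0.3222, 5.5542)

step 1: θ'=-0.6958 (R=1.0000) → pose (4.3590, -3.2675, -0.6958)
step 2: θ'=1.1792 (R=2.6667) → pose (8.5331, -2.2385, 1.1792)
step 3: θ'=3.4292 (R=1.1667) → pose (7.1238, -0.6745, 3.4292)
step 4: θ'=3.5542 (R=-1.0000) → pose (7.2412, -0.6317, 3.5542)
step 5: θ'=5.8042 (R=-1.0000) → pose (7.3011, 1.1719, 5.8042)
step 6: θ'=5.5542 (R=-6.0000) → pose (8.5325, 0.3222, 5.5542)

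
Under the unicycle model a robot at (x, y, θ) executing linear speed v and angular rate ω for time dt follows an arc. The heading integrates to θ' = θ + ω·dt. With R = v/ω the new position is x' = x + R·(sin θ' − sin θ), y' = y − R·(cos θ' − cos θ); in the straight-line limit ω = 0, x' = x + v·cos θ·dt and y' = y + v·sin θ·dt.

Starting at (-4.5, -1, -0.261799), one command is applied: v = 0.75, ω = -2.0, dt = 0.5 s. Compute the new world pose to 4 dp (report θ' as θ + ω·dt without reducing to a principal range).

(-4.2398, -1.2482, -1.2618)

θ' = -0.2618 + -2.0·0.5 = -1.2618
R = v/ω = 0.75/-2.0 = -0.3750
x' = -4.5 + -0.3750·(sin -1.2618 − sin -0.2618) = -4.2398
y' = -1 − -0.3750·(cos -1.2618 − cos -0.2618) = -1.2482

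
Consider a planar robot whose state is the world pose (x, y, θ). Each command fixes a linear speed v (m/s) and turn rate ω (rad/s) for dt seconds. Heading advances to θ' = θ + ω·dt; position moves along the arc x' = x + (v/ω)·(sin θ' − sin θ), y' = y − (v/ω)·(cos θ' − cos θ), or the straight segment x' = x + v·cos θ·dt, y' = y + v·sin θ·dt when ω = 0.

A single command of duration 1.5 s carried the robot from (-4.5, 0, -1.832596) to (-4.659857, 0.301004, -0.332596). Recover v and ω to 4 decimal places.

v = -0.2500, ω = 1.0000

Δθ = -0.332596 − -1.832596 = 1.500000
ω = Δθ/dt = 1.500000/1.5 = 1.0000
R = −Δy/(cos θ' − cos θ) = -0.2500
v = R·ω = -0.2500·1.0000 = -0.2500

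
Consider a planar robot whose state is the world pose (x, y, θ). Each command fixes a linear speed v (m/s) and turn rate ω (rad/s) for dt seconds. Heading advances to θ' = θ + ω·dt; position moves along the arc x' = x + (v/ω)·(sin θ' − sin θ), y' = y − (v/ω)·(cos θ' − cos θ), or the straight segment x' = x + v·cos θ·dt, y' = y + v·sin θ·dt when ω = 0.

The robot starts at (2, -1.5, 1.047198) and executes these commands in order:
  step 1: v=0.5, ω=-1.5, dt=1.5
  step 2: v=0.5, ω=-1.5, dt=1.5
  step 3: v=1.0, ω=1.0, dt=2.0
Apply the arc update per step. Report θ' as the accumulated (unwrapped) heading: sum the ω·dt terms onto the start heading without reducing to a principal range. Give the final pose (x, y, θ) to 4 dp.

(0.8873, -3.0537, -1.4528)

step 1: θ'=-1.2028 (R=-0.3333) → pose (2.5997, -1.5468, -1.2028)
step 2: θ'=-3.4528 (R=-0.3333) → pose (2.1866, -1.9840, -3.4528)
step 3: θ'=-1.4528 (R=1.0000) → pose (0.8873, -3.0537, -1.4528)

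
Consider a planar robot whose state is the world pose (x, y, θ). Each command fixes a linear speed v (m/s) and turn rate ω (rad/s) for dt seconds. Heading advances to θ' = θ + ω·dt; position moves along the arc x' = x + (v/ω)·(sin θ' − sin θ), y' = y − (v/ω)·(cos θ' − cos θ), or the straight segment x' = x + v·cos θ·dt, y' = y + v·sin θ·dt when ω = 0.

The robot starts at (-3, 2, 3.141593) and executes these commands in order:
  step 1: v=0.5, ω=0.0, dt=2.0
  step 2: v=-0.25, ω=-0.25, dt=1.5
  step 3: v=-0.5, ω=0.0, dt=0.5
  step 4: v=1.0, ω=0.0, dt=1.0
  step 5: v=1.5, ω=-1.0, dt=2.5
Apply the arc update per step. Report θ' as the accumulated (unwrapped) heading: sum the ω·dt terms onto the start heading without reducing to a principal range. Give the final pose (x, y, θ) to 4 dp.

(-4.1774, 5.0480, 0.2666)

step 1: θ'=3.1416 (straight) → pose (-4.0000, 2.0000, 3.1416)
step 2: θ'=2.7666 (R=1.0000) → pose (-3.6337, 1.9305, 2.7666)
step 3: θ'=2.7666 (straight) → pose (-3.4011, 1.8389, 2.7666)
step 4: θ'=2.7666 (straight) → pose (-4.3316, 2.2052, 2.7666)
step 5: θ'=0.2666 (R=-1.5000) → pose (-4.1774, 5.0480, 0.2666)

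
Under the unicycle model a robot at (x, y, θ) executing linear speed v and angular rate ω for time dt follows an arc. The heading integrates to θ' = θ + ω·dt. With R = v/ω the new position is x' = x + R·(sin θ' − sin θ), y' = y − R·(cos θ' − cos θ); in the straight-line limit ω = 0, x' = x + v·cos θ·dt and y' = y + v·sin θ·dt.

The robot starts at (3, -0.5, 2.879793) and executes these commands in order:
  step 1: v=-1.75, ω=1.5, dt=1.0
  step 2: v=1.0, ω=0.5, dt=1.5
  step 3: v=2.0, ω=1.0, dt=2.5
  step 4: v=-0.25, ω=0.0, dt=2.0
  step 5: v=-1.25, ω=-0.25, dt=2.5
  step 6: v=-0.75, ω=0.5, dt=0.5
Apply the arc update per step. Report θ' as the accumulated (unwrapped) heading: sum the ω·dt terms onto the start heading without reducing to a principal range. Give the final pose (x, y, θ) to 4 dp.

(6.3142, -4.2614, 7.2548)

step 1: θ'=4.3798 (R=-1.1667) → pose (4.4047, 0.2460, 4.3798)
step 2: θ'=5.1298 (R=2.0000) → pose (4.4668, -1.2178, 5.1298)
step 3: θ'=7.6298 (R=2.0000) → pose (8.2450, -0.8516, 7.6298)
step 4: θ'=7.6298 (straight) → pose (8.1339, -1.3391, 7.6298)
step 5: θ'=7.0048 (R=5.0000) → pose (6.5620, -3.9813, 7.0048)
step 6: θ'=7.2548 (R=-1.5000) → pose (6.3142, -4.2614, 7.2548)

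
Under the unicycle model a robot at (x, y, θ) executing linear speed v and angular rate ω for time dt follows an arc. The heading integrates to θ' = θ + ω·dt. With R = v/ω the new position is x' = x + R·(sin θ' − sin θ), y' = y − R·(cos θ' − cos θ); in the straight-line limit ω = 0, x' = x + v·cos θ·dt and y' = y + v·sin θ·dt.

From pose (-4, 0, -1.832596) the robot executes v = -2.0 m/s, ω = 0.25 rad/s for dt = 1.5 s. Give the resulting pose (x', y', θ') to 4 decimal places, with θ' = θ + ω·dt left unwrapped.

(-3.7786, 2.9742, -1.4576)

θ' = -1.8326 + 0.25·1.5 = -1.4576
R = v/ω = -2.0/0.25 = -8.0000
x' = -4 + -8.0000·(sin -1.4576 − sin -1.8326) = -3.7786
y' = 0 − -8.0000·(cos -1.4576 − cos -1.8326) = 2.9742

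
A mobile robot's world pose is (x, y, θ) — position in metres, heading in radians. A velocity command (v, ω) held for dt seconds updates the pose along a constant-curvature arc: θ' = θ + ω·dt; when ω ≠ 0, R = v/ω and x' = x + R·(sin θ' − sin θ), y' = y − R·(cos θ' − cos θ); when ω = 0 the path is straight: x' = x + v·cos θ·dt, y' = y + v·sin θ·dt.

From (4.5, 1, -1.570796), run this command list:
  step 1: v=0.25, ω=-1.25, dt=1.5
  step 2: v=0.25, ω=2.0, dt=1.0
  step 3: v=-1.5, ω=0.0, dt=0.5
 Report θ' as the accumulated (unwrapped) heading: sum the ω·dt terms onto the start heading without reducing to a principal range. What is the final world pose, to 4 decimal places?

(3.9851, 1.4185, -1.4458)

step 1: θ'=-3.4458 (R=-0.2000) → pose (4.2401, 0.8092, -3.4458)
step 2: θ'=-1.4458 (R=0.1250) → pose (4.0786, 0.6743, -1.4458)
step 3: θ'=-1.4458 (straight) → pose (3.9851, 1.4185, -1.4458)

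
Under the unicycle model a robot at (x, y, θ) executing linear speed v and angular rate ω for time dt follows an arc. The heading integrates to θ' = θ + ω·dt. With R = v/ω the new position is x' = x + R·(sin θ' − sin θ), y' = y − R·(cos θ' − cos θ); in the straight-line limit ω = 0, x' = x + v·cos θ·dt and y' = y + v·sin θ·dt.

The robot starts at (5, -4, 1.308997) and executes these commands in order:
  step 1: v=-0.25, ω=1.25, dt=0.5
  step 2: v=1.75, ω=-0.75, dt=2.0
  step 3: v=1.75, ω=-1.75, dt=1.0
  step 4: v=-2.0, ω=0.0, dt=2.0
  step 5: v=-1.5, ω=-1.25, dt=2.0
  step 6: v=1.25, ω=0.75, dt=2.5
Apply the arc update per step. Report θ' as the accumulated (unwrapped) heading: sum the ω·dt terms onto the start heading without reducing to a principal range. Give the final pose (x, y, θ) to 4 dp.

(5.9023, 2.5797, -1.9410)

step 1: θ'=1.9340 (R=-0.2000) → pose (5.0062, -4.1228, 1.9340)
step 2: θ'=0.4340 (R=-2.3333) → pose (6.2062, -1.1768, 0.4340)
step 3: θ'=-1.3160 (R=-1.0000) → pose (7.5944, -1.8321, -1.3160)
step 4: θ'=-1.3160 (straight) → pose (6.5862, 2.0388, -1.3160)
step 5: θ'=-3.8160 (R=1.2000) → pose (8.4968, 3.2785, -3.8160)
step 6: θ'=-1.9410 (R=1.6667) → pose (5.9023, 2.5797, -1.9410)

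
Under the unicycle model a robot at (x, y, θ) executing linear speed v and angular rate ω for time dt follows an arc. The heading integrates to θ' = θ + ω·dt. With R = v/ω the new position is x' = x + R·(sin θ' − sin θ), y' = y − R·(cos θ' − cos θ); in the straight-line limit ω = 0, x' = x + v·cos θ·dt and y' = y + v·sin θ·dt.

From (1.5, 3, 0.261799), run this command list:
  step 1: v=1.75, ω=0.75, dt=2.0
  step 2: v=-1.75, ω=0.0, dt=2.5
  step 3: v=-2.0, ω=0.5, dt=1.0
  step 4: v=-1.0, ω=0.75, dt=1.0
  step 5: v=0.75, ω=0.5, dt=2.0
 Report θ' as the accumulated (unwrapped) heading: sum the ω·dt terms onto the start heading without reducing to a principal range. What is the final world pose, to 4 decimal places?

step 1: θ'=1.7618 (R=2.3333) → pose (3.1870, 5.6968, 1.7618)
step 2: θ'=1.7618 (straight) → pose (4.0176, 1.4014, 1.7618)
step 3: θ'=2.2618 (R=-4.0000) → pose (4.8624, -0.3885, 2.2618)
step 4: θ'=3.0118 (R=-1.3333) → pose (5.7173, -0.8609, 3.0118)
step 5: θ'=4.0118 (R=1.5000) → pose (4.3764, -1.3813, 4.0118)

(4.3764, -1.3813, 4.0118)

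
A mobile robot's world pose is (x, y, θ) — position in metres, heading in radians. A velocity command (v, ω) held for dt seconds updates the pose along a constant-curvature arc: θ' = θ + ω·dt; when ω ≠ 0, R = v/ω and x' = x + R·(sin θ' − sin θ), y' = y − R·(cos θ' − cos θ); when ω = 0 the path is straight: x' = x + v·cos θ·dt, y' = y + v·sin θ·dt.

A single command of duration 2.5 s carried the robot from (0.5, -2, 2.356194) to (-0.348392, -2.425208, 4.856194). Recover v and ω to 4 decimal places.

v = 0.5000, ω = 1.0000

Δθ = 4.856194 − 2.356194 = 2.500000
ω = Δθ/dt = 2.500000/2.5 = 1.0000
R = Δx/(sin θ' − sin θ) = 0.5000
v = R·ω = 0.5000·1.0000 = 0.5000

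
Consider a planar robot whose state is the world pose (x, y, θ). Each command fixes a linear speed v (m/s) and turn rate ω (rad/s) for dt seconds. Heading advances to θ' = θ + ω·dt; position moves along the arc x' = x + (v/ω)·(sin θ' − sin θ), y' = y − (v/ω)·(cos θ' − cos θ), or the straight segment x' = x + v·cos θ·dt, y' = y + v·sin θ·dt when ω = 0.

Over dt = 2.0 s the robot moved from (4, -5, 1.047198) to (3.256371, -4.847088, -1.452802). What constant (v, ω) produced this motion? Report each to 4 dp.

v = -0.5000, ω = -1.2500

Δθ = -1.452802 − 1.047198 = -2.500000
ω = Δθ/dt = -2.500000/2.0 = -1.2500
R = Δx/(sin θ' − sin θ) = 0.4000
v = R·ω = 0.4000·-1.2500 = -0.5000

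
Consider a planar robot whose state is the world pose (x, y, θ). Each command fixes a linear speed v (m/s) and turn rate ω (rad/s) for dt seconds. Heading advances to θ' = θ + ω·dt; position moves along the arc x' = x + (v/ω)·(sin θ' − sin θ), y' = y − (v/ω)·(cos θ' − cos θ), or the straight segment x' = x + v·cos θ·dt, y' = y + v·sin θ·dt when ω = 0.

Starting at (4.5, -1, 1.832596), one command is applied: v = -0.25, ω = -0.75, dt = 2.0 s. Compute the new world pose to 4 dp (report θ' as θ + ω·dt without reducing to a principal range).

θ' = 1.8326 + -0.75·2.0 = 0.3326
R = v/ω = -0.25/-0.75 = 0.3333
x' = 4.5 + 0.3333·(sin 0.3326 − sin 1.8326) = 4.2869
y' = -1 − 0.3333·(cos 0.3326 − cos 1.8326) = -1.4013

(4.2869, -1.4013, 0.3326)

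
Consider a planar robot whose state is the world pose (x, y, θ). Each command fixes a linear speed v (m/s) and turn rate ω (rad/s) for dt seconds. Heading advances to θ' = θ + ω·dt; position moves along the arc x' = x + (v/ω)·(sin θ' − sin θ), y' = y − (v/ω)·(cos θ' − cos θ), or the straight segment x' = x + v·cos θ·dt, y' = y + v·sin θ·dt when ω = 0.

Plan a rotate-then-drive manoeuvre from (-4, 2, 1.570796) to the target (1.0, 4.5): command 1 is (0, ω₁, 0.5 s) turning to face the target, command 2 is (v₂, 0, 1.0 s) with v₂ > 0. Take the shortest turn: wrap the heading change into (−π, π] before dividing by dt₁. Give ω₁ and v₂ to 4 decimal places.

ω₁ = -2.2143, v₂ = 5.5902

heading to target = atan2(4.5−2, 1−-4) = 0.4636
Δθ = wrap(0.4636 − 1.5708) = -1.1071; ω₁ = Δθ/dt₁ = -2.2143
distance = √((1−-4)² + (4.5−2)²) = 5.5902; v₂ = distance/dt₂ = 5.5902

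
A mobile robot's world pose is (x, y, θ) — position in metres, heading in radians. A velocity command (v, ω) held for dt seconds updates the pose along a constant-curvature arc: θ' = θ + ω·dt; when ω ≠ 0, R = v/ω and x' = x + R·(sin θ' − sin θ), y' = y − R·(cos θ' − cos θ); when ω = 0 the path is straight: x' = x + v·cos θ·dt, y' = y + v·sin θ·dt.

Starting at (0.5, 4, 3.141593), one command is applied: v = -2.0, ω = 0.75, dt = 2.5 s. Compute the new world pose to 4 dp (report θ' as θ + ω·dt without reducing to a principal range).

θ' = 3.1416 + 0.75·2.5 = 5.0166
R = v/ω = -2.0/0.75 = -2.6667
x' = 0.5 + -2.6667·(sin 5.0166 − sin 3.1416) = 3.0442
y' = 4 − -2.6667·(cos 5.0166 − cos 3.1416) = 7.4654

(3.0442, 7.4654, 5.0166)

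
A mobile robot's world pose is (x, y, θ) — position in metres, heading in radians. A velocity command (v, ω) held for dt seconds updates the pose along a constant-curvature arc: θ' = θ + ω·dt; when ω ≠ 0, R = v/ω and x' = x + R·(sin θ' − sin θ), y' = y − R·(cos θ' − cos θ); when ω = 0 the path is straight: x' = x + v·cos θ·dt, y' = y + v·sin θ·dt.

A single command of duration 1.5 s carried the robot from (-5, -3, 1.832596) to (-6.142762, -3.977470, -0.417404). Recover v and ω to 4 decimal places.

Δθ = -0.417404 − 1.832596 = -2.250000
ω = Δθ/dt = -2.250000/1.5 = -1.5000
R = Δx/(sin θ' − sin θ) = 0.8333
v = R·ω = 0.8333·-1.5000 = -1.2500

v = -1.2500, ω = -1.5000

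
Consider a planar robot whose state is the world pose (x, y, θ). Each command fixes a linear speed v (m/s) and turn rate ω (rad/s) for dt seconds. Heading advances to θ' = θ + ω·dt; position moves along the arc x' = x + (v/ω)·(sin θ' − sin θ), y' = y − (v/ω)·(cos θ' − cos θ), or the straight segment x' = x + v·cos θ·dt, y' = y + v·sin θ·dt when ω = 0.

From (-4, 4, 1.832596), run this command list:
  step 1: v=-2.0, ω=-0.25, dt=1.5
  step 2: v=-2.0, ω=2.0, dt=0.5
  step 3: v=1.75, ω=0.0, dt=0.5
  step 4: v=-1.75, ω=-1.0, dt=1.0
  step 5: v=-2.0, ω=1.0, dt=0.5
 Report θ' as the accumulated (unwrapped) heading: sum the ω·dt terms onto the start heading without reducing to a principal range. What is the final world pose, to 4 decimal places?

(-3.3271, -1.8437, 1.9576)

step 1: θ'=1.4576 (R=8.0000) → pose (-3.7786, 1.0258, 1.4576)
step 2: θ'=2.4576 (R=-1.0000) → pose (-3.4169, 0.1378, 2.4576)
step 3: θ'=2.4576 (straight) → pose (-4.0951, 0.6907, 2.4576)
step 4: θ'=1.4576 (R=1.7500) → pose (-3.4621, -0.8633, 1.4576)
step 5: θ'=1.9576 (R=-2.0000) → pose (-3.3271, -1.8437, 1.9576)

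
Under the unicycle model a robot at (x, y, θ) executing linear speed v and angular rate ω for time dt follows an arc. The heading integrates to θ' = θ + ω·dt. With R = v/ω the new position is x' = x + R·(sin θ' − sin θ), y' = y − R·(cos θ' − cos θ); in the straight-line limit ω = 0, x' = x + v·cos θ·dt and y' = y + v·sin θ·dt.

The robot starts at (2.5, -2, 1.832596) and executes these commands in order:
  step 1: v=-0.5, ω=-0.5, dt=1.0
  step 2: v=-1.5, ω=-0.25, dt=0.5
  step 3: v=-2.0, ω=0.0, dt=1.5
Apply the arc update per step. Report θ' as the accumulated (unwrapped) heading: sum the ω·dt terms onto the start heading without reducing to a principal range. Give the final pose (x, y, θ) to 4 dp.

(1.2180, -6.0149, 1.2076)

step 1: θ'=1.3326 (R=1.0000) → pose (2.5058, -2.4948, 1.3326)
step 2: θ'=1.2076 (R=6.0000) → pose (2.2838, -3.2107, 1.2076)
step 3: θ'=1.2076 (straight) → pose (1.2180, -6.0149, 1.2076)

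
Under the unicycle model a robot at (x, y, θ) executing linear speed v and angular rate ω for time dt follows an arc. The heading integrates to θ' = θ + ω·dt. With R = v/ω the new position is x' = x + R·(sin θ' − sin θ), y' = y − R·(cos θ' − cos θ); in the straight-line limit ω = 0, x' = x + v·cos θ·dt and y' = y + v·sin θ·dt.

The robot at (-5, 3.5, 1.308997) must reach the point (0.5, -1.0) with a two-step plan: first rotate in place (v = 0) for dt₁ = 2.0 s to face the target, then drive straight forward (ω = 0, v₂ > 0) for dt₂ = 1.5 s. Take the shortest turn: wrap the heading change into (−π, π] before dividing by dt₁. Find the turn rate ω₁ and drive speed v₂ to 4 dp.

heading to target = atan2(-1−3.5, 0.5−-5) = -0.6857
Δθ = wrap(-0.6857 − 1.3090) = -1.9947; ω₁ = Δθ/dt₁ = -0.9974
distance = √((0.5−-5)² + (-1−3.5)²) = 7.1063; v₂ = distance/dt₂ = 4.7376

ω₁ = -0.9974, v₂ = 4.7376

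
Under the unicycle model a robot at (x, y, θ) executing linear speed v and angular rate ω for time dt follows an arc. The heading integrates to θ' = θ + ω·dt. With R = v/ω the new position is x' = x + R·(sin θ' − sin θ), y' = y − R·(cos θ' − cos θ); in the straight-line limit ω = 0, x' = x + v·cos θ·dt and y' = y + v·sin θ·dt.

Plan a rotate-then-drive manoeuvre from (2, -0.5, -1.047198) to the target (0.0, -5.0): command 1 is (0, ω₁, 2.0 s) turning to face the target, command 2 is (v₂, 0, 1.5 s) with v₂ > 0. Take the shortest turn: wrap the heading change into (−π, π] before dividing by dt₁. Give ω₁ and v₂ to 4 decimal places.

ω₁ = -0.4709, v₂ = 3.2830

heading to target = atan2(-5−-0.5, 0−2) = -1.9890
Δθ = wrap(-1.9890 − -1.0472) = -0.9418; ω₁ = Δθ/dt₁ = -0.4709
distance = √((0−2)² + (-5−-0.5)²) = 4.9244; v₂ = distance/dt₂ = 3.2830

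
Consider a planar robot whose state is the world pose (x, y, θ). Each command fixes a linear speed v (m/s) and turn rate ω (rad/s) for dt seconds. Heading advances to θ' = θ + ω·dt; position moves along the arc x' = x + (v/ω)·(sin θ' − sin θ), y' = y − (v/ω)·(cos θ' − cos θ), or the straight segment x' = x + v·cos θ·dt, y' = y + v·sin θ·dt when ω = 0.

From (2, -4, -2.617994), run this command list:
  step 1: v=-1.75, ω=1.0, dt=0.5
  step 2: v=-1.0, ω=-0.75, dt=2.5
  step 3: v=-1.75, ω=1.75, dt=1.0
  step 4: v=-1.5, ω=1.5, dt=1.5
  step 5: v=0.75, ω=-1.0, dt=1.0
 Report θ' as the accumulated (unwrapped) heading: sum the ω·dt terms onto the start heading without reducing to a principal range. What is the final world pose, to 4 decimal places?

step 1: θ'=-2.1180 (R=-1.7500) → pose (2.6195, -3.3950, -2.1180)
step 2: θ'=-3.9930 (R=1.3333) → pose (4.7611, -3.2101, -3.9930)
step 3: θ'=-2.2430 (R=-1.0000) → pose (6.2957, -3.1739, -2.2430)
step 4: θ'=0.0070 (R=-1.0000) → pose (5.5063, -1.5512, 0.0070)
step 5: θ'=-0.9930 (R=-0.7500) → pose (6.1398, -1.8916, -0.9930)

(6.1398, -1.8916, -0.9930)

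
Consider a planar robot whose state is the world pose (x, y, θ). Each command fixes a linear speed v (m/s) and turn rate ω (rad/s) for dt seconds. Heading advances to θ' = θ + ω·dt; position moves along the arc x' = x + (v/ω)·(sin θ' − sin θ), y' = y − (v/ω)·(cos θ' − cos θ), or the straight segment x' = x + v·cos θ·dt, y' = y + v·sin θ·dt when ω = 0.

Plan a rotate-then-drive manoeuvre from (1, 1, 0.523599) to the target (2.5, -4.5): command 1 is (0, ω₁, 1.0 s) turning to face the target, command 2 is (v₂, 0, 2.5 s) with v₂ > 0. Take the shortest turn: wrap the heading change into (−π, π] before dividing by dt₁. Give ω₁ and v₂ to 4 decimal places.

heading to target = atan2(-4.5−1, 2.5−1) = -1.3045
Δθ = wrap(-1.3045 − 0.5236) = -1.8281; ω₁ = Δθ/dt₁ = -1.8281
distance = √((2.5−1)² + (-4.5−1)²) = 5.7009; v₂ = distance/dt₂ = 2.2804

ω₁ = -1.8281, v₂ = 2.2804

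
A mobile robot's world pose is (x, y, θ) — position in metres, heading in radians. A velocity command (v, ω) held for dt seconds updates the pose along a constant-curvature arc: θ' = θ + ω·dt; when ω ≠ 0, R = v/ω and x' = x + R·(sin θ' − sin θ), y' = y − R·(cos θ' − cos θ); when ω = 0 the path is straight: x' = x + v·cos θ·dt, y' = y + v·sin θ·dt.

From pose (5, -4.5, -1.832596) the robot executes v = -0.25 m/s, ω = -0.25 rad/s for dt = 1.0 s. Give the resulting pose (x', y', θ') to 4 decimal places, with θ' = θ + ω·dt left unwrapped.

θ' = -1.8326 + -0.25·1.0 = -2.0826
R = v/ω = -0.25/-0.25 = 1.0000
x' = 5 + 1.0000·(sin -2.0826 − sin -1.8326) = 5.0941
y' = -4.5 − 1.0000·(cos -2.0826 − cos -1.8326) = -4.2691

(5.0941, -4.2691, -2.0826)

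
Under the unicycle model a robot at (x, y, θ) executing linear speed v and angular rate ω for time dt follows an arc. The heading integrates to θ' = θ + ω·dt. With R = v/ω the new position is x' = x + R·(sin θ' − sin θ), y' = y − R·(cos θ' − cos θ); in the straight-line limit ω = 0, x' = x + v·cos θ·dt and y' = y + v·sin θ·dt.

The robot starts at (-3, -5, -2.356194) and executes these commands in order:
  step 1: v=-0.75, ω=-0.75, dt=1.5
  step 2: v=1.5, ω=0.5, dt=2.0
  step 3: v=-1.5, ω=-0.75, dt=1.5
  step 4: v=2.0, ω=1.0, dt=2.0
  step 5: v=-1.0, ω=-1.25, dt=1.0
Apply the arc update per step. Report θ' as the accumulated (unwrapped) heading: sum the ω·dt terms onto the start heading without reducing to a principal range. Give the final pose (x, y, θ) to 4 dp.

step 1: θ'=-3.4812 (R=1.0000) → pose (-1.9598, -4.7642, -3.4812)
step 2: θ'=-2.4812 (R=3.0000) → pose (-4.7994, -5.2236, -2.4812)
step 3: θ'=-3.6062 (R=2.0000) → pose (-2.6764, -5.0151, -3.6062)
step 4: θ'=-1.6062 (R=2.0000) → pose (-5.5713, -6.7324, -1.6062)
step 5: θ'=-2.8562 (R=0.8000) → pose (-4.9970, -5.9930, -2.8562)

(-4.9970, -5.9930, -2.8562)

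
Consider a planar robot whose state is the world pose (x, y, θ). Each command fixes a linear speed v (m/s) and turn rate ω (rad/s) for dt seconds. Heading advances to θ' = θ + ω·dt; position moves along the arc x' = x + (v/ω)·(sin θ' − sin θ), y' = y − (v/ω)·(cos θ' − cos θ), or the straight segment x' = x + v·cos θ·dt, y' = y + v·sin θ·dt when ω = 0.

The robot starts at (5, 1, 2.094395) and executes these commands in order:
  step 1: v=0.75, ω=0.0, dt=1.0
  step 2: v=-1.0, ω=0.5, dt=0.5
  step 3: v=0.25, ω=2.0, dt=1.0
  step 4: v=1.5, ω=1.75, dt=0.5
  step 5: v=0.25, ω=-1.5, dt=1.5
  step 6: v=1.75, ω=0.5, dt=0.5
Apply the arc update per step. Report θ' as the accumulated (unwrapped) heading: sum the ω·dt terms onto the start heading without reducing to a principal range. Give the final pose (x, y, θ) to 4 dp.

step 1: θ'=2.0944 (straight) → pose (4.6250, 1.6495, 2.0944)
step 2: θ'=2.3444 (R=-2.0000) → pose (4.9262, 1.2521, 2.3444)
step 3: θ'=4.3444 (R=0.1250) → pose (4.7202, 1.2097, 4.3444)
step 4: θ'=5.2194 (R=0.8571) → pose (4.7706, 0.4852, 5.2194)
step 5: θ'=2.9694 (R=-0.1667) → pose (4.5964, 0.2400, 2.9694)
step 6: θ'=3.2194 (R=3.5000) → pose (3.7246, 0.2812, 3.2194)

(3.7246, 0.2812, 3.2194)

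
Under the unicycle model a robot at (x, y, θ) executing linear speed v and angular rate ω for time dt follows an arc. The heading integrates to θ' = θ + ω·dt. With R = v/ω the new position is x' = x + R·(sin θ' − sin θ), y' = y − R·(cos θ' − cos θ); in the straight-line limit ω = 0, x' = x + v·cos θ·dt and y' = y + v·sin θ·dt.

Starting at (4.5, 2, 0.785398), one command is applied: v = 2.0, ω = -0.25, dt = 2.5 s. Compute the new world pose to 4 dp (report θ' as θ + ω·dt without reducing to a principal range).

(8.8792, 4.2405, 0.1604)

θ' = 0.7854 + -0.25·2.5 = 0.1604
R = v/ω = 2.0/-0.25 = -8.0000
x' = 4.5 + -8.0000·(sin 0.1604 − sin 0.7854) = 8.8792
y' = 2 − -8.0000·(cos 0.1604 − cos 0.7854) = 4.2405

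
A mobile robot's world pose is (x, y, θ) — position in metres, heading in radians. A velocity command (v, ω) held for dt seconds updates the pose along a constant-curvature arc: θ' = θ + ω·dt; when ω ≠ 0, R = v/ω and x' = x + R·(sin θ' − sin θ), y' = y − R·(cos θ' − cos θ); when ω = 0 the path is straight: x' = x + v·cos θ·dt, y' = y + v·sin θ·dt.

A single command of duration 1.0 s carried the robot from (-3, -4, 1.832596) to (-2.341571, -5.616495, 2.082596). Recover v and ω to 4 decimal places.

v = -1.7500, ω = 0.2500

Δθ = 2.082596 − 1.832596 = 0.250000
ω = Δθ/dt = 0.250000/1.0 = 0.2500
R = −Δy/(cos θ' − cos θ) = -7.0000
v = R·ω = -7.0000·0.2500 = -1.7500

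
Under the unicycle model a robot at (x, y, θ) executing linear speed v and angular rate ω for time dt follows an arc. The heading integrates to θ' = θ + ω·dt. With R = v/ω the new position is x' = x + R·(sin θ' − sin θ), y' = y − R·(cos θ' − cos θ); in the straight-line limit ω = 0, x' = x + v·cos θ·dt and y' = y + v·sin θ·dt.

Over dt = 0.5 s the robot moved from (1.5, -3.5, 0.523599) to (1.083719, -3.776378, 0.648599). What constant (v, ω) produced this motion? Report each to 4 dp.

v = -1.0000, ω = 0.2500

Δθ = 0.648599 − 0.523599 = 0.125000
ω = Δθ/dt = 0.125000/0.5 = 0.2500
R = Δx/(sin θ' − sin θ) = -4.0000
v = R·ω = -4.0000·0.2500 = -1.0000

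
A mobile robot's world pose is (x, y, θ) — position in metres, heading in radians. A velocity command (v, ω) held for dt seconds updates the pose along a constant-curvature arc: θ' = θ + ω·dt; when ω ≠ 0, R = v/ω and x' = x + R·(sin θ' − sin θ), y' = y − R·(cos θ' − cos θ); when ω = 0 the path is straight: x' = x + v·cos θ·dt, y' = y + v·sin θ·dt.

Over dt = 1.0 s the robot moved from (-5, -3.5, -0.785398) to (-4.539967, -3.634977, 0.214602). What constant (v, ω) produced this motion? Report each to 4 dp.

v = 0.5000, ω = 1.0000

Δθ = 0.214602 − -0.785398 = 1.000000
ω = Δθ/dt = 1.000000/1.0 = 1.0000
R = Δx/(sin θ' − sin θ) = 0.5000
v = R·ω = 0.5000·1.0000 = 0.5000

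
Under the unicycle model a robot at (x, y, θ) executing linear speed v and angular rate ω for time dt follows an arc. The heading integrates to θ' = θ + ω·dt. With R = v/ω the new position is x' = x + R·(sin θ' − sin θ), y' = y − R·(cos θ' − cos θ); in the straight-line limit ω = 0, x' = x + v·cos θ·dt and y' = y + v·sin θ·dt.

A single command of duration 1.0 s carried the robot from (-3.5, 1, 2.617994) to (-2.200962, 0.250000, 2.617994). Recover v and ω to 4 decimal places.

Δθ = 2.617994 − 2.617994 = 0.000000
ω = Δθ/dt = 0.000000/1.0 = 0.0000
ω = 0 → v = (Δx·cos θ + Δy·sin θ)/dt = -1.5000

v = -1.5000, ω = 0.0000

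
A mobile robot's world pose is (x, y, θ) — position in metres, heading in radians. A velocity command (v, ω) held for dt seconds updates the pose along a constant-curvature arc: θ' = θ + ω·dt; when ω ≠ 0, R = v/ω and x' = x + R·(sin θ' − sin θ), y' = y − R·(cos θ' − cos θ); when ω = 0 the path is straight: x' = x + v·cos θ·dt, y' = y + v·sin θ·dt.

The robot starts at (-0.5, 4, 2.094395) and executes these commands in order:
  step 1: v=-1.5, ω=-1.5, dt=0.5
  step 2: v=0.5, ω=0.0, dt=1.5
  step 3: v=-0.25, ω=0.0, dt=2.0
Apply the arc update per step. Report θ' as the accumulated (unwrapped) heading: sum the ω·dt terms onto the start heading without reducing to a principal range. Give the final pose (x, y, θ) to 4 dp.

step 1: θ'=1.3444 (R=1.0000) → pose (-0.3915, 3.2755, 1.3444)
step 2: θ'=1.3444 (straight) → pose (-0.2232, 4.0064, 1.3444)
step 3: θ'=1.3444 (straight) → pose (-0.3354, 3.5191, 1.3444)

(-0.3354, 3.5191, 1.3444)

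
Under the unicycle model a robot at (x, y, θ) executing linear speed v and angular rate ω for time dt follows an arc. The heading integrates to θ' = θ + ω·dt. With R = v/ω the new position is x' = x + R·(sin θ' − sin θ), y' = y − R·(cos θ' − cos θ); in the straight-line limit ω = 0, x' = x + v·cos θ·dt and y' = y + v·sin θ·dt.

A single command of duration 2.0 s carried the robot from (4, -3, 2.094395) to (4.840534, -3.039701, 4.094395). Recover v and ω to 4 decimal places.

v = -0.5000, ω = 1.0000

Δθ = 4.094395 − 2.094395 = 2.000000
ω = Δθ/dt = 2.000000/2.0 = 1.0000
R = Δx/(sin θ' − sin θ) = -0.5000
v = R·ω = -0.5000·1.0000 = -0.5000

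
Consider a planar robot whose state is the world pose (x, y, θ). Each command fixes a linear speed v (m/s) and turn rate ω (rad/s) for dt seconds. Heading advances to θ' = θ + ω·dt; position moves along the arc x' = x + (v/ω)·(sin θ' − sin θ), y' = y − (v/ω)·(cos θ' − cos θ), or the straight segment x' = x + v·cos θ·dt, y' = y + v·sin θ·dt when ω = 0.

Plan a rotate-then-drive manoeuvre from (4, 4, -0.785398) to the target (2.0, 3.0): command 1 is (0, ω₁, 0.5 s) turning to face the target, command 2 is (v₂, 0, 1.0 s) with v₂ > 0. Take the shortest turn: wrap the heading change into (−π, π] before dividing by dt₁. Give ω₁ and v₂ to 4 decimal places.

ω₁ = -3.7851, v₂ = 2.2361

heading to target = atan2(3−4, 2−4) = -2.6779
Δθ = wrap(-2.6779 − -0.7854) = -1.8925; ω₁ = Δθ/dt₁ = -3.7851
distance = √((2−4)² + (3−4)²) = 2.2361; v₂ = distance/dt₂ = 2.2361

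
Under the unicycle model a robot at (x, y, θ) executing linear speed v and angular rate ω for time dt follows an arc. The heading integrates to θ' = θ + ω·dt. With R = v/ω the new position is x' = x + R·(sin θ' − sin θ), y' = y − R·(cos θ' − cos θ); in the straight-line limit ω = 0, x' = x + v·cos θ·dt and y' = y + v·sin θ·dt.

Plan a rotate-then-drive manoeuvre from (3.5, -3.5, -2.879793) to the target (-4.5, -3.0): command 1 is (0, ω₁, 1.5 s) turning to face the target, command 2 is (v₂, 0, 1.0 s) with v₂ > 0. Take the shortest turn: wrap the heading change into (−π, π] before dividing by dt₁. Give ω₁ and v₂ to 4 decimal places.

ω₁ = -0.2161, v₂ = 8.0156

heading to target = atan2(-3−-3.5, -4.5−3.5) = 3.0792
Δθ = wrap(3.0792 − -2.8798) = -0.3242; ω₁ = Δθ/dt₁ = -0.2161
distance = √((-4.5−3.5)² + (-3−-3.5)²) = 8.0156; v₂ = distance/dt₂ = 8.0156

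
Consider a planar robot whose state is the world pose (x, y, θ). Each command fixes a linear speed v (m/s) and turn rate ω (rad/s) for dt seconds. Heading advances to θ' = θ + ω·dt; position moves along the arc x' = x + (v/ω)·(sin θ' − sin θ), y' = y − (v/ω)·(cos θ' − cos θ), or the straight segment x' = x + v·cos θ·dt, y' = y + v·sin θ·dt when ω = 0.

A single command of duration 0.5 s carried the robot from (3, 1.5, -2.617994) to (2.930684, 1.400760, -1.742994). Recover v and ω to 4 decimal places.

Δθ = -1.742994 − -2.617994 = 0.875000
ω = Δθ/dt = 0.875000/0.5 = 1.7500
R = −Δy/(cos θ' − cos θ) = 0.1429
v = R·ω = 0.1429·1.7500 = 0.2500

v = 0.2500, ω = 1.7500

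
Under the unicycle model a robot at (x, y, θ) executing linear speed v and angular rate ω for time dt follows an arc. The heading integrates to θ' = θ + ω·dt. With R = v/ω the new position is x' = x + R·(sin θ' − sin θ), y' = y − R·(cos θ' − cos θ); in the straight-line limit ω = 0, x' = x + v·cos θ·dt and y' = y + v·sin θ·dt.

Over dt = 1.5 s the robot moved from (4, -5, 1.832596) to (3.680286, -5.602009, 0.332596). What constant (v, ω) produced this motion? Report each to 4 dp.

v = -0.5000, ω = -1.0000

Δθ = 0.332596 − 1.832596 = -1.500000
ω = Δθ/dt = -1.500000/1.5 = -1.0000
R = −Δy/(cos θ' − cos θ) = 0.5000
v = R·ω = 0.5000·-1.0000 = -0.5000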